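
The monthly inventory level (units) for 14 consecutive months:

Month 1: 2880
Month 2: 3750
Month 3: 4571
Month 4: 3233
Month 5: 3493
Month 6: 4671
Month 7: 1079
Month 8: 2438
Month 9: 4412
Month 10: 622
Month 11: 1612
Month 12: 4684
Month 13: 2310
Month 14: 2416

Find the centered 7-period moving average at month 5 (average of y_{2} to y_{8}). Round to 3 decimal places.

Sum of periods 2–8: 3750 + 4571 + 3233 + 3493 + 4671 + 1079 + 2438 = 23235
Divide by 7: 23235 / 7 = 3319.286

3319.286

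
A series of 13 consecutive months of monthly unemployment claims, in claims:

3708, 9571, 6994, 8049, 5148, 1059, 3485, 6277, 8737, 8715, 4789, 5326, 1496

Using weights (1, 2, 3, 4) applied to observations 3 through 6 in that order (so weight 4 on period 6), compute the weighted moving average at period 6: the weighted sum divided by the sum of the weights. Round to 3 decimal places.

4277.200

Weighted sum: 1·6994 + 2·8049 + 3·5148 + 4·1059 = 6994 + 16098 + 15444 + 4236 = 42772
Weight total: 1 + 2 + 3 + 4 = 10
WMA = 42772 / 10 = 4277.200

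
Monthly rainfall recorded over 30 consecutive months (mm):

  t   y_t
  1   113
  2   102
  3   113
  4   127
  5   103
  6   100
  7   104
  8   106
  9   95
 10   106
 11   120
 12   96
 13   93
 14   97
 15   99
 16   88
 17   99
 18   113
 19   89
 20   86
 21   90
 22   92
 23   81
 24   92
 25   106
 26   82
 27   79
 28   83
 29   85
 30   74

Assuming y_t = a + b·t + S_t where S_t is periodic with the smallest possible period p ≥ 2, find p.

7

First differences y_{t+1} − y_t: -11, 11, 14, -24, -3, 4, 2, -11, 11, 14, -24, -3, 4, 2, -11, 11, …
The difference pattern repeats every 7 terms and not for any smaller step, so p = 7.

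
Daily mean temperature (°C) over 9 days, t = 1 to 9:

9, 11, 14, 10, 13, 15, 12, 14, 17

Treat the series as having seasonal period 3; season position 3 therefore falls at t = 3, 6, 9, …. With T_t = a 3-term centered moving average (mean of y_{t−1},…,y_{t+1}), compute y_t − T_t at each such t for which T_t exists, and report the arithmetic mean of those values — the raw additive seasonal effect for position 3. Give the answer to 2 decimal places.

2.00

Season position 3 occurs at t = 3, 6 (where T_t is defined).
t=3: T_3 = 11.6667; y_3 − T_3 = 14 − 11.6667 = 2.3333
t=6: T_6 = 13.3333; y_6 − T_6 = 15 − 13.3333 = 1.6667
Mean deviation: (2.3333 + 1.6667) / 2 = 2.00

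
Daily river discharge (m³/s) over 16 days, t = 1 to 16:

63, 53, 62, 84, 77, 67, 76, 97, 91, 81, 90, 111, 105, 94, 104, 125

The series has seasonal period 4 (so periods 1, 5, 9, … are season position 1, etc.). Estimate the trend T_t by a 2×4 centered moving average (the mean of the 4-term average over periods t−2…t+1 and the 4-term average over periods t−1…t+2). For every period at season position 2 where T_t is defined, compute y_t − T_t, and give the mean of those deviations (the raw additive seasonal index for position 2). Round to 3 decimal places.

-10.792

Season position 2 occurs at t = 6, 10, 14 (where T_t is defined).
t=6: T_6 = 77.62500; y_6 − T_6 = 67 − 77.62500 = -10.62500
t=10: T_10 = 91.50000; y_10 − T_10 = 81 − 91.50000 = -10.50000
t=14: T_14 = 105.25000; y_14 − T_14 = 94 − 105.25000 = -11.25000
Mean deviation: (-10.62500 + -10.50000 + -11.25000) / 3 = -10.792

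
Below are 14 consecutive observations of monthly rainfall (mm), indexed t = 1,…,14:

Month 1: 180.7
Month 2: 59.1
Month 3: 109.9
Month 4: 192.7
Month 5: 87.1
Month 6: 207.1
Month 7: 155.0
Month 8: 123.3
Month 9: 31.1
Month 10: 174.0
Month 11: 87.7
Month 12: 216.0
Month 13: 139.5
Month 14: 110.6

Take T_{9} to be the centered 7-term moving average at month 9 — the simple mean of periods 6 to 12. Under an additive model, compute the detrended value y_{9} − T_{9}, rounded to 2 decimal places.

-110.93

Trend T_9 = (207.1 + 155.0 + 123.3 + 31.1 + 174.0 + 87.7 + 216.0) / 7 = 994.2/7 = 142.0286
Detrended value: 31.1 − 142.0286 = -110.93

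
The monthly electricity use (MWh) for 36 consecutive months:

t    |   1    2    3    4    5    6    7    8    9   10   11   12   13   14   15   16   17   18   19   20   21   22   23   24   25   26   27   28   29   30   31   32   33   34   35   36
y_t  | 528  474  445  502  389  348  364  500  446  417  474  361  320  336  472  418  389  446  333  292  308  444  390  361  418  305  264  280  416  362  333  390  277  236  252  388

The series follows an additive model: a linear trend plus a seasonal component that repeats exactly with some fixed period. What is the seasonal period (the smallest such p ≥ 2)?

First differences y_{t+1} − y_t: -54, -29, 57, -113, -41, 16, 136, -54, -29, 57, -113, -41, 16, 136, -54, -29, …
The difference pattern repeats every 7 terms and not for any smaller step, so p = 7.

7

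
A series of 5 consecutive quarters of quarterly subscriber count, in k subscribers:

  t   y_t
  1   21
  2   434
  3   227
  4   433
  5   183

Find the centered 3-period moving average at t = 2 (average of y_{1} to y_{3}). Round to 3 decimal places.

227.333

Sum of periods 1–3: 21 + 434 + 227 = 682
Divide by 3: 682 / 3 = 227.333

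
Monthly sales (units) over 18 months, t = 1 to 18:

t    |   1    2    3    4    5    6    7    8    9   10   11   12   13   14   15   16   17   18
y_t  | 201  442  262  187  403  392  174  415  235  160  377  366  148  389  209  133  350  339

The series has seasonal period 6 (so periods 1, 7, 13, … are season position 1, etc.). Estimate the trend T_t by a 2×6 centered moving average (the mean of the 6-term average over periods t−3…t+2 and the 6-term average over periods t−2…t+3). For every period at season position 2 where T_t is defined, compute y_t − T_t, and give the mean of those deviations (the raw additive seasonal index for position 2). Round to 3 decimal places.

Season position 2 occurs at t = 8, 14 (where T_t is defined).
t=8: T_8 = 294.33333; y_8 − T_8 = 415 − 294.33333 = 120.66667
t=14: T_14 = 268.08333; y_14 − T_14 = 389 − 268.08333 = 120.91667
Mean deviation: (120.66667 + 120.91667) / 2 = 120.792

120.792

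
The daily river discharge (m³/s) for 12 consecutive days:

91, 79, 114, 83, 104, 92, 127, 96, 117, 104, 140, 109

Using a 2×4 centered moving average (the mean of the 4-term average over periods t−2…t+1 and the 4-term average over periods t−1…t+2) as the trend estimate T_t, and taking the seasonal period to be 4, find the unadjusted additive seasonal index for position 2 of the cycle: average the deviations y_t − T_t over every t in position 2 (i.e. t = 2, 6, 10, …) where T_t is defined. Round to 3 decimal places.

Season position 2 occurs at t = 6, 10 (where T_t is defined).
t=6: T_6 = 103.12500; y_6 − T_6 = 92 − 103.12500 = -11.12500
t=10: T_10 = 115.87500; y_10 − T_10 = 104 − 115.87500 = -11.87500
Mean deviation: (-11.12500 + -11.87500) / 2 = -11.500

-11.500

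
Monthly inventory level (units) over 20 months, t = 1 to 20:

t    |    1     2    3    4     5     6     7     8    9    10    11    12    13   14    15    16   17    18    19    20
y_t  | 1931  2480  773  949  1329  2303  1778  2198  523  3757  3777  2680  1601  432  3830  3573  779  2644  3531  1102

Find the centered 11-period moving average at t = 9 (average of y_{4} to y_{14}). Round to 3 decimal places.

1938.818

Sum of periods 4–14: 949 + 1329 + 2303 + 1778 + 2198 + 523 + 3757 + 3777 + 2680 + 1601 + 432 = 21327
Divide by 11: 21327 / 11 = 1938.818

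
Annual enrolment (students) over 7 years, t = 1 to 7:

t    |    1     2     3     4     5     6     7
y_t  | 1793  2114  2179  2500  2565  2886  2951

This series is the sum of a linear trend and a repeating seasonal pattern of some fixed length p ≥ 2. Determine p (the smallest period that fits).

2

First differences y_{t+1} − y_t: 321, 65, 321, 65, 321, 65, …
The difference pattern repeats every 2 terms and not for any smaller step, so p = 2.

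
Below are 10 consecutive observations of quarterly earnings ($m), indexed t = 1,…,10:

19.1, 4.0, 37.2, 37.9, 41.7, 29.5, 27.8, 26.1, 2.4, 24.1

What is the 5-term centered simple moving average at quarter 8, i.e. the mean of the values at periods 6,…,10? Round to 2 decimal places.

21.98

Sum of periods 6–10: 29.5 + 27.8 + 26.1 + 2.4 + 24.1 = 109.9
Divide by 5: 109.9 / 5 = 21.98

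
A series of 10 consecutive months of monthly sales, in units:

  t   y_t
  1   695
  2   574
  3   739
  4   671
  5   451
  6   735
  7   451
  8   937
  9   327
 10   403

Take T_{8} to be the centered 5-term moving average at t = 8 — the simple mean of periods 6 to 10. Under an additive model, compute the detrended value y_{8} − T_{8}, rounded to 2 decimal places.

Trend T_8 = (735 + 451 + 937 + 327 + 403) / 5 = 2853/5 = 570.6000
Detrended value: 937 − 570.6000 = 366.40

366.40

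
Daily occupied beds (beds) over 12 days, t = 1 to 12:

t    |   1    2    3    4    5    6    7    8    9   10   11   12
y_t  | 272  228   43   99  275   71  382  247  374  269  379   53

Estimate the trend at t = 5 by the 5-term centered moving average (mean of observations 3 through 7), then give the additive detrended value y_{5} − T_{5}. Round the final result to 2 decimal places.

Trend T_5 = (43 + 99 + 275 + 71 + 382) / 5 = 870/5 = 174.0000
Detrended value: 275 − 174.0000 = 101.00

101.00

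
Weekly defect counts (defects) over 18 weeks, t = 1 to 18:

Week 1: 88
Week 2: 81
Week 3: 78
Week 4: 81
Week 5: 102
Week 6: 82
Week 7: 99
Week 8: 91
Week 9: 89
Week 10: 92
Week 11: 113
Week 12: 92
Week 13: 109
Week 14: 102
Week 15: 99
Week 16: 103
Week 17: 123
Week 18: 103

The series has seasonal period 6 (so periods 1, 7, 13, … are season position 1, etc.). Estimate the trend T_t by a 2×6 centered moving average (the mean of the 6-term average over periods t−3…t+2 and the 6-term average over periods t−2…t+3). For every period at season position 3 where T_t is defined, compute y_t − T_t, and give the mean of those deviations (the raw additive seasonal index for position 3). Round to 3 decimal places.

-6.375

Season position 3 occurs at t = 9, 15 (where T_t is defined).
t=9: T_9 = 95.16667; y_9 − T_9 = 89 − 95.16667 = -6.16667
t=15: T_15 = 105.58333; y_15 − T_15 = 99 − 105.58333 = -6.58333
Mean deviation: (-6.16667 + -6.58333) / 2 = -6.375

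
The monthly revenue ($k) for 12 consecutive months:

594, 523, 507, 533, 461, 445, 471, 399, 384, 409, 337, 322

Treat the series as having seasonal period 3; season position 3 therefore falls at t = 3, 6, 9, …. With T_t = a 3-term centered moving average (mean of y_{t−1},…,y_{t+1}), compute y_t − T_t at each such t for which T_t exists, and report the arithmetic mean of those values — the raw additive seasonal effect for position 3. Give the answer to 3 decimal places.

-13.778

Season position 3 occurs at t = 3, 6, 9 (where T_t is defined).
t=3: T_3 = 521.00000; y_3 − T_3 = 507 − 521.00000 = -14.00000
t=6: T_6 = 459.00000; y_6 − T_6 = 445 − 459.00000 = -14.00000
t=9: T_9 = 397.33333; y_9 − T_9 = 384 − 397.33333 = -13.33333
Mean deviation: (-14.00000 + -14.00000 + -13.33333) / 3 = -13.778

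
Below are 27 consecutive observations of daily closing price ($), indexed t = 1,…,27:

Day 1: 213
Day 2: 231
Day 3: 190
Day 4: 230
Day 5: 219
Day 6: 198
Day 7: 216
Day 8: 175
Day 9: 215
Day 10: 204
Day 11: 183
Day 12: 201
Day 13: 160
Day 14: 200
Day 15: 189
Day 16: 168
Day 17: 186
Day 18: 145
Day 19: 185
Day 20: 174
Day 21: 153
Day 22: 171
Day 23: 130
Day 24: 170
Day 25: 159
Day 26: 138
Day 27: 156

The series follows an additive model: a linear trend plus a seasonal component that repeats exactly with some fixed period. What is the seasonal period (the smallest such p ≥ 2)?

First differences y_{t+1} − y_t: 18, -41, 40, -11, -21, 18, -41, 40, -11, -21, 18, -41, …
The difference pattern repeats every 5 terms and not for any smaller step, so p = 5.

5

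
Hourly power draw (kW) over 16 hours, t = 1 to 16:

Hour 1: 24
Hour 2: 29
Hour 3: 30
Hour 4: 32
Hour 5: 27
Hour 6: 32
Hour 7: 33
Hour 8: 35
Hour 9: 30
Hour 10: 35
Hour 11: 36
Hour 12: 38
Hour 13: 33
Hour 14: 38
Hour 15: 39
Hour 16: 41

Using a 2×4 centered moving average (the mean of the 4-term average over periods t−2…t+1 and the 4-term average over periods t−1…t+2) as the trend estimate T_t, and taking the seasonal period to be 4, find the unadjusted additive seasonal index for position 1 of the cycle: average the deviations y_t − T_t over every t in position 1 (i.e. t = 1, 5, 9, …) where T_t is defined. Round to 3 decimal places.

-3.625

Season position 1 occurs at t = 5, 9, 13 (where T_t is defined).
t=5: T_5 = 30.62500; y_5 − T_5 = 27 − 30.62500 = -3.62500
t=9: T_9 = 33.62500; y_9 − T_9 = 30 − 33.62500 = -3.62500
t=13: T_13 = 36.62500; y_13 − T_13 = 33 − 36.62500 = -3.62500
Mean deviation: (-3.62500 + -3.62500 + -3.62500) / 3 = -3.625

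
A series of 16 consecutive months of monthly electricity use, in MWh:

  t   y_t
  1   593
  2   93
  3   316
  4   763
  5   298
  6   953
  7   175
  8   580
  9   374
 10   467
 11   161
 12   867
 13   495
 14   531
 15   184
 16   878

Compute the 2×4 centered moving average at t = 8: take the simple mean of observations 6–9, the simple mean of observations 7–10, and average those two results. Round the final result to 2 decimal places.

Sum over 6–9: 953 + 175 + 580 + 374 = 2082
Sum over 7–10: 175 + 580 + 374 + 467 = 1596
CMA at t=8 = (2082 + 1596) / (2·4) = 3678 / 8 = 459.75

459.75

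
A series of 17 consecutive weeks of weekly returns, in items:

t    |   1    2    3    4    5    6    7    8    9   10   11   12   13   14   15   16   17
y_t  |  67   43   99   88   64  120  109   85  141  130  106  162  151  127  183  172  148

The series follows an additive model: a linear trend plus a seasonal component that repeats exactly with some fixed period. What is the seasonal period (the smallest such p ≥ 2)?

First differences y_{t+1} − y_t: -24, 56, -11, -24, 56, -11, -24, 56, …
The difference pattern repeats every 3 terms and not for any smaller step, so p = 3.

3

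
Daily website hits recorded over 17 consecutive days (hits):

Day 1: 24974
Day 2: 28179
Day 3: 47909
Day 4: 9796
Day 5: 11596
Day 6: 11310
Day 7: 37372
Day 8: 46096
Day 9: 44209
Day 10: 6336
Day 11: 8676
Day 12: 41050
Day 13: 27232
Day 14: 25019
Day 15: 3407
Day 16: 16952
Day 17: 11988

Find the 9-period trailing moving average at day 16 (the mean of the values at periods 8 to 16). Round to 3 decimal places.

Sum of periods 8–16: 46096 + 44209 + 6336 + 8676 + 41050 + 27232 + 25019 + 3407 + 16952 = 218977
Divide by 9: 218977 / 9 = 24330.778

24330.778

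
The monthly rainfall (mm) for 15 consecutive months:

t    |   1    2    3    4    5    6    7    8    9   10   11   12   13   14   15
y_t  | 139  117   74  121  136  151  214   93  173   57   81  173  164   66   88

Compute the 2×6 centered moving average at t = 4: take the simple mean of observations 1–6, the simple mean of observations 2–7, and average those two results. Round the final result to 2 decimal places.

Sum over 1–6: 139 + 117 + 74 + 121 + 136 + 151 = 738
Sum over 2–7: 117 + 74 + 121 + 136 + 151 + 214 = 813
CMA at t=4 = (738 + 813) / (2·6) = 1551 / 12 = 129.25

129.25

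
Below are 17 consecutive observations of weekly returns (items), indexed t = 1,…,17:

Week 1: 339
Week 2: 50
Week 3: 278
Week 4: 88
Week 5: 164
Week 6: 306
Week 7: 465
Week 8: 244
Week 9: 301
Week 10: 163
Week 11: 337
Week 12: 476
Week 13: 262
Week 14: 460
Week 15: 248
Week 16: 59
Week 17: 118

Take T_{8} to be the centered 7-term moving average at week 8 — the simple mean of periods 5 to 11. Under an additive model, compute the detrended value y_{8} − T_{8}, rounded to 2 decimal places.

Trend T_8 = (164 + 306 + 465 + 244 + 301 + 163 + 337) / 7 = 1980/7 = 282.8571
Detrended value: 244 − 282.8571 = -38.86

-38.86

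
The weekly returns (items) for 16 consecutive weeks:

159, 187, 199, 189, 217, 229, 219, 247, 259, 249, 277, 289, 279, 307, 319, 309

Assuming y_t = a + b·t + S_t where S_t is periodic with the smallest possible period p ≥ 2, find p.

First differences y_{t+1} − y_t: 28, 12, -10, 28, 12, -10, 28, 12, …
The difference pattern repeats every 3 terms and not for any smaller step, so p = 3.

3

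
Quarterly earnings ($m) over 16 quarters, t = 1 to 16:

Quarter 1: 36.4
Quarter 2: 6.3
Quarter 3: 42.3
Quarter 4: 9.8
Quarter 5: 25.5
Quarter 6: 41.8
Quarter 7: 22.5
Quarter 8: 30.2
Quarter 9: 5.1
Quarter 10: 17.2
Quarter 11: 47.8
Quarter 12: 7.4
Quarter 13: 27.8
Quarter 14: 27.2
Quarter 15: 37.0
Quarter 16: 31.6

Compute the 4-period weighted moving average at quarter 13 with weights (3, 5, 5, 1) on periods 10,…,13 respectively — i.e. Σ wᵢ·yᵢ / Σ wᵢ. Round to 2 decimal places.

Weighted sum: 3·17.2 + 5·47.8 + 5·7.4 + 1·27.8 = 51.6 + 239.0 + 37.0 + 27.8 = 355.4
Weight total: 3 + 5 + 5 + 1 = 14
WMA = 355.4 / 14 = 25.39

25.39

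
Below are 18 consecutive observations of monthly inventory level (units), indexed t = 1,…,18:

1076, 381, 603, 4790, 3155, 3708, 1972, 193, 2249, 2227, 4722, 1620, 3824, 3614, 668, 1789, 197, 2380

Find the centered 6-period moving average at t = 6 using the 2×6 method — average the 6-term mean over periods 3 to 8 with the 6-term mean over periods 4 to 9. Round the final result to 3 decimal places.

2540.667

Sum over 3–8: 603 + 4790 + 3155 + 3708 + 1972 + 193 = 14421
Sum over 4–9: 4790 + 3155 + 3708 + 1972 + 193 + 2249 = 16067
CMA at t=6 = (14421 + 16067) / (2·6) = 30488 / 12 = 2540.667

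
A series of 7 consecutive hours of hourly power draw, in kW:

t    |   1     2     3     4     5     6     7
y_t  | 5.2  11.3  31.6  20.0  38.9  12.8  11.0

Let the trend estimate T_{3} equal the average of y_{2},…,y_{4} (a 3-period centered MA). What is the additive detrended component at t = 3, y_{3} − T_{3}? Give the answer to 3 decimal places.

Trend T_3 = (11.3 + 31.6 + 20.0) / 3 = 62.9/3 = 20.96667
Detrended value: 31.6 − 20.96667 = 10.633

10.633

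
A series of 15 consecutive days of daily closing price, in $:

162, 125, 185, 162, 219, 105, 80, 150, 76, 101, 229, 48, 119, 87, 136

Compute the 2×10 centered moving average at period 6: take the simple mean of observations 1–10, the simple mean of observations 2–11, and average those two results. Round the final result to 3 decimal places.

Sum over 1–10: 162 + 125 + 185 + 162 + 219 + 105 + 80 + 150 + 76 + 101 = 1365
Sum over 2–11: 125 + 185 + 162 + 219 + 105 + 80 + 150 + 76 + 101 + 229 = 1432
CMA at t=6 = (1365 + 1432) / (2·10) = 2797 / 20 = 139.850

139.850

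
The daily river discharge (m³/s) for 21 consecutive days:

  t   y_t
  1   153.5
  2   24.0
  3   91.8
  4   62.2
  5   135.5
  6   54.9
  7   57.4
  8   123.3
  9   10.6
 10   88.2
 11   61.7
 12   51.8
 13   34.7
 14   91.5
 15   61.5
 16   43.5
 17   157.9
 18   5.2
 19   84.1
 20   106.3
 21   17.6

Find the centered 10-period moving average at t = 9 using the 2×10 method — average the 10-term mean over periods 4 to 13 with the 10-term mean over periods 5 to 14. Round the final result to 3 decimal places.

Sum over 4–13: 62.2 + 135.5 + 54.9 + 57.4 + 123.3 + 10.6 + 88.2 + 61.7 + 51.8 + 34.7 = 680.3
Sum over 5–14: 135.5 + 54.9 + 57.4 + 123.3 + 10.6 + 88.2 + 61.7 + 51.8 + 34.7 + 91.5 = 709.6
CMA at t=9 = (680.3 + 709.6) / (2·10) = 1389.9 / 20 = 69.495

69.495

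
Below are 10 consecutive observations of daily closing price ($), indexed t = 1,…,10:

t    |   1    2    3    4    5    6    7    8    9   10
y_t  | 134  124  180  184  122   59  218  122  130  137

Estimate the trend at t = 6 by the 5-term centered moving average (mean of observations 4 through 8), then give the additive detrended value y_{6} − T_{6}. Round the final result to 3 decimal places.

Trend T_6 = (184 + 122 + 59 + 218 + 122) / 5 = 705/5 = 141.00000
Detrended value: 59 − 141.00000 = -82.000

-82.000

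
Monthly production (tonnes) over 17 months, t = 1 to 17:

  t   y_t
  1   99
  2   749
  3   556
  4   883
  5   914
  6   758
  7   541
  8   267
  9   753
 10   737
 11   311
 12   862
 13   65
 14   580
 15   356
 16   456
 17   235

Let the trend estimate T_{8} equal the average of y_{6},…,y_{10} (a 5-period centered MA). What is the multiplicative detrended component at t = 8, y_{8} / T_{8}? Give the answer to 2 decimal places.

0.44

Trend T_8 = (758 + 541 + 267 + 753 + 737) / 5 = 3056/5 = 611.2000
Ratio to trend: 267 / 611.2000 = 0.44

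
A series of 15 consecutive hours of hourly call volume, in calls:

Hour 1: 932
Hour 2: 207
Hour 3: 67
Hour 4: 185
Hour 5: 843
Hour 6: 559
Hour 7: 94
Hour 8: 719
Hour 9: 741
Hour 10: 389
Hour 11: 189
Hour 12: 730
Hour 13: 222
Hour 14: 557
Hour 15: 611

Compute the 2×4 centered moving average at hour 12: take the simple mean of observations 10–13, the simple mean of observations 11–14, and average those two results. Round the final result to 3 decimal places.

403.500

Sum over 10–13: 389 + 189 + 730 + 222 = 1530
Sum over 11–14: 189 + 730 + 222 + 557 = 1698
CMA at t=12 = (1530 + 1698) / (2·4) = 3228 / 8 = 403.500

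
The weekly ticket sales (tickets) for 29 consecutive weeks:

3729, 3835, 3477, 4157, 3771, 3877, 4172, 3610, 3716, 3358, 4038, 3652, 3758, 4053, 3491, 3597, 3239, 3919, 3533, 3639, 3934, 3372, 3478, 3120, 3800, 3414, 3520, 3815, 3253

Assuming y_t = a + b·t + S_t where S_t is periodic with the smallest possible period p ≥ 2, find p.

7

First differences y_{t+1} − y_t: 106, -358, 680, -386, 106, 295, -562, 106, -358, 680, -386, 106, 295, -562, 106, -358, …
The difference pattern repeats every 7 terms and not for any smaller step, so p = 7.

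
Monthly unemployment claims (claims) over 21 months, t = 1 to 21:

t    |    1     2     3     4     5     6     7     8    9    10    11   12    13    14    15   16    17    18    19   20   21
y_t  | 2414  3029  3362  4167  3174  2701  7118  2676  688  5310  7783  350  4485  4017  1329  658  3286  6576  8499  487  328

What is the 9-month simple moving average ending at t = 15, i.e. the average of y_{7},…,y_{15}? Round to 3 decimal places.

3750.667

Sum of periods 7–15: 7118 + 2676 + 688 + 5310 + 7783 + 350 + 4485 + 4017 + 1329 = 33756
Divide by 9: 33756 / 9 = 3750.667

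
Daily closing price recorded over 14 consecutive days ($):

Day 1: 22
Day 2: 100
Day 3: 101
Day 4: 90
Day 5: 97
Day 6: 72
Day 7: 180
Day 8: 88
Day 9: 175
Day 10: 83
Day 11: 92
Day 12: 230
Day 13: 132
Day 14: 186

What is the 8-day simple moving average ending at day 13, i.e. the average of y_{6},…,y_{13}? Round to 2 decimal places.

131.50

Sum of periods 6–13: 72 + 180 + 88 + 175 + 83 + 92 + 230 + 132 = 1052
Divide by 8: 1052 / 8 = 131.50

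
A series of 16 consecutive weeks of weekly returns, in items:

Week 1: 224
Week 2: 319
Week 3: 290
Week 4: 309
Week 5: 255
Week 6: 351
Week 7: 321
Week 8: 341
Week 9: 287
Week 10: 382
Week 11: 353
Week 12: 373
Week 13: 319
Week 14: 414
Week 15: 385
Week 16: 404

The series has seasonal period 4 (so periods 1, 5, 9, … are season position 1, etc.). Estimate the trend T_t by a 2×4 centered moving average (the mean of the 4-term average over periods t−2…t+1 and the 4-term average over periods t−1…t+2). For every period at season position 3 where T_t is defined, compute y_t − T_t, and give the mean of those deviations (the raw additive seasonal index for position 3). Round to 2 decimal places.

0.29

Season position 3 occurs at t = 3, 7, 11 (where T_t is defined).
t=3: T_3 = 289.3750; y_3 − T_3 = 290 − 289.3750 = 0.6250
t=7: T_7 = 321.0000; y_7 − T_7 = 321 − 321.0000 = 0.0000
t=11: T_11 = 352.7500; y_11 − T_11 = 353 − 352.7500 = 0.2500
Mean deviation: (0.6250 + 0.0000 + 0.2500) / 3 = 0.29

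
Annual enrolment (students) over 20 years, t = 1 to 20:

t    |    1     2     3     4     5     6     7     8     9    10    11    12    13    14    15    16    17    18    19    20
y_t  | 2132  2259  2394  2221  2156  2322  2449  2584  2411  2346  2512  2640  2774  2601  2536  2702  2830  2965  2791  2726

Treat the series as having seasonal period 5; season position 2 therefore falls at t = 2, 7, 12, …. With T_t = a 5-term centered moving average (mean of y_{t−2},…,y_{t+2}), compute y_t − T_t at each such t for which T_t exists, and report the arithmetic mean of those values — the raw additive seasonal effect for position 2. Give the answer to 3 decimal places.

Season position 2 occurs at t = 7, 12, 17 (where T_t is defined).
t=7: T_7 = 2384.40000; y_7 − T_7 = 2449 − 2384.40000 = 64.60000
t=12: T_12 = 2574.60000; y_12 − T_12 = 2640 − 2574.60000 = 65.40000
t=17: T_17 = 2764.80000; y_17 − T_17 = 2830 − 2764.80000 = 65.20000
Mean deviation: (64.60000 + 65.40000 + 65.20000) / 3 = 65.067

65.067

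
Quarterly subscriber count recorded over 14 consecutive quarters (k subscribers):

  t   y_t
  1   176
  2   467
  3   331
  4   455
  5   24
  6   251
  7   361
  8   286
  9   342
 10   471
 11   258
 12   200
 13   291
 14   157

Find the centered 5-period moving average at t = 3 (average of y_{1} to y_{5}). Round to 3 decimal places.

290.600

Sum of periods 1–5: 176 + 467 + 331 + 455 + 24 = 1453
Divide by 5: 1453 / 5 = 290.600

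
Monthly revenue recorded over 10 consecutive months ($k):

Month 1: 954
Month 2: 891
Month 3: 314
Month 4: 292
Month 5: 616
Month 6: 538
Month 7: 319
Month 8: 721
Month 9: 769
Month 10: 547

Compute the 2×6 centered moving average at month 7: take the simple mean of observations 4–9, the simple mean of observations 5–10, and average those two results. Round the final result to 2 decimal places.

Sum over 4–9: 292 + 616 + 538 + 319 + 721 + 769 = 3255
Sum over 5–10: 616 + 538 + 319 + 721 + 769 + 547 = 3510
CMA at t=7 = (3255 + 3510) / (2·6) = 6765 / 12 = 563.75

563.75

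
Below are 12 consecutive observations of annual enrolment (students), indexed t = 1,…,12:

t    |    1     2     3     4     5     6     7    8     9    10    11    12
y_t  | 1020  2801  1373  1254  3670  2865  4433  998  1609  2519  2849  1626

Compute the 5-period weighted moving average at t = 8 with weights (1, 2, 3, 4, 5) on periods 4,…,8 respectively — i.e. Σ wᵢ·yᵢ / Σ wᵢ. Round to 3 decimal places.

Weighted sum: 1·1254 + 2·3670 + 3·2865 + 4·4433 + 5·998 = 1254 + 7340 + 8595 + 17732 + 4990 = 39911
Weight total: 1 + 2 + 3 + 4 + 5 = 15
WMA = 39911 / 15 = 2660.733

2660.733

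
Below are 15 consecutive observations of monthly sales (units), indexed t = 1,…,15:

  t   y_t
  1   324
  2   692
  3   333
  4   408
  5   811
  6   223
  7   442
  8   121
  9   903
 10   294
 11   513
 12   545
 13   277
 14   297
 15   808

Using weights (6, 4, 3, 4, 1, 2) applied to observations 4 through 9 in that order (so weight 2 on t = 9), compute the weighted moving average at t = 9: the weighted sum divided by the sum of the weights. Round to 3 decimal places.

502.800

Weighted sum: 6·408 + 4·811 + 3·223 + 4·442 + 1·121 + 2·903 = 2448 + 3244 + 669 + 1768 + 121 + 1806 = 10056
Weight total: 6 + 4 + 3 + 4 + 1 + 2 = 20
WMA = 10056 / 20 = 502.800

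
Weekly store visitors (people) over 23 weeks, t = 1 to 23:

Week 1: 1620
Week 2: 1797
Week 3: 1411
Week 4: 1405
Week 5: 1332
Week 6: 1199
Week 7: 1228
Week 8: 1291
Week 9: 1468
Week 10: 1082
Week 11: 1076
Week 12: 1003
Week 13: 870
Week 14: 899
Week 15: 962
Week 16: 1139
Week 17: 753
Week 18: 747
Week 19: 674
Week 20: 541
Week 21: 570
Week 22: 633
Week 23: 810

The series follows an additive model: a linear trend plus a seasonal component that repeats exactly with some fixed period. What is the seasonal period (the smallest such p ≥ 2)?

7

First differences y_{t+1} − y_t: 177, -386, -6, -73, -133, 29, 63, 177, -386, -6, -73, -133, 29, 63, 177, -386, …
The difference pattern repeats every 7 terms and not for any smaller step, so p = 7.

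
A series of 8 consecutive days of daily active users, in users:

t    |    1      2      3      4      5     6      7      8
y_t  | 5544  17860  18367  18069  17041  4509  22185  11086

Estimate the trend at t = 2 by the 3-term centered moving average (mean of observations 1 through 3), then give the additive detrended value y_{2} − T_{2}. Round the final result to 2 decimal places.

Trend T_2 = (5544 + 17860 + 18367) / 3 = 41771/3 = 13923.6667
Detrended value: 17860 − 13923.6667 = 3936.33

3936.33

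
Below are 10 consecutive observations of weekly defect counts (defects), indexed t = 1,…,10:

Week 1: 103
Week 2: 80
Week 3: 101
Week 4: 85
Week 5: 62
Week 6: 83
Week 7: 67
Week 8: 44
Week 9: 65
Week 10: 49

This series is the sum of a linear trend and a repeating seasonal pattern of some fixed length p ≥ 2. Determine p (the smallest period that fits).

First differences y_{t+1} − y_t: -23, 21, -16, -23, 21, -16, -23, 21, …
The difference pattern repeats every 3 terms and not for any smaller step, so p = 3.

3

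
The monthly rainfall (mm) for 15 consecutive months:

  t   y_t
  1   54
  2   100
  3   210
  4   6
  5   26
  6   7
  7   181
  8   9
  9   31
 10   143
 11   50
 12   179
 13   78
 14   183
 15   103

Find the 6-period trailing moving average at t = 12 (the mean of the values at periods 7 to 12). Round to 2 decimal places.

Sum of periods 7–12: 181 + 9 + 31 + 143 + 50 + 179 = 593
Divide by 6: 593 / 6 = 98.83

98.83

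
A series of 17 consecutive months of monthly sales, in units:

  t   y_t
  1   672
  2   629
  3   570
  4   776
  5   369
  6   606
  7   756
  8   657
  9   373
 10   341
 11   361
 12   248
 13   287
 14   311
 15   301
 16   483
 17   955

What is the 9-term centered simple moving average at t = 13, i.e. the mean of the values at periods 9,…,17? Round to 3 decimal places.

Sum of periods 9–17: 373 + 341 + 361 + 248 + 287 + 311 + 301 + 483 + 955 = 3660
Divide by 9: 3660 / 9 = 406.667

406.667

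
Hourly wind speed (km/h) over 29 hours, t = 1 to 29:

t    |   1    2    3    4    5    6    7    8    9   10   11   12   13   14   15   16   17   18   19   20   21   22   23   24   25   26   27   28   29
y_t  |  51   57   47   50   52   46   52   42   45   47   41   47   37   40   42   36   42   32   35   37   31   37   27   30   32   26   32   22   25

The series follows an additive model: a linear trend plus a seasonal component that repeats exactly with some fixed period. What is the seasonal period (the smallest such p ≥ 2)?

5

First differences y_{t+1} − y_t: 6, -10, 3, 2, -6, 6, -10, 3, 2, -6, 6, -10, …
The difference pattern repeats every 5 terms and not for any smaller step, so p = 5.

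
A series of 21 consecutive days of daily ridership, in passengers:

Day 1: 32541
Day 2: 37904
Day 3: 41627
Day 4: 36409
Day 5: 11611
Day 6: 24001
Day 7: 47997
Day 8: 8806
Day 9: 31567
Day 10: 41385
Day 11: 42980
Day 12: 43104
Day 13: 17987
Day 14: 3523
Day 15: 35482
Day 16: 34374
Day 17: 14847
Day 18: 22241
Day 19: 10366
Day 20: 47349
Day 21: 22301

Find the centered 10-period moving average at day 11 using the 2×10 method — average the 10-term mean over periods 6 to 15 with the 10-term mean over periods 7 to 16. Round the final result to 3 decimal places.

30201.850

Sum over 6–15: 24001 + 47997 + 8806 + 31567 + 41385 + 42980 + 43104 + 17987 + 3523 + 35482 = 296832
Sum over 7–16: 47997 + 8806 + 31567 + 41385 + 42980 + 43104 + 17987 + 3523 + 35482 + 34374 = 307205
CMA at t=11 = (296832 + 307205) / (2·10) = 604037 / 20 = 30201.850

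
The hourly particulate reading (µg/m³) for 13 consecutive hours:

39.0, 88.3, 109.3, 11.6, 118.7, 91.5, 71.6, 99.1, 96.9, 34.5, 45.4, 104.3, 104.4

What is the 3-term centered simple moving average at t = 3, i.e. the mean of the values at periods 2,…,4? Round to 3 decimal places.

69.733

Sum of periods 2–4: 88.3 + 109.3 + 11.6 = 209.2
Divide by 3: 209.2 / 3 = 69.733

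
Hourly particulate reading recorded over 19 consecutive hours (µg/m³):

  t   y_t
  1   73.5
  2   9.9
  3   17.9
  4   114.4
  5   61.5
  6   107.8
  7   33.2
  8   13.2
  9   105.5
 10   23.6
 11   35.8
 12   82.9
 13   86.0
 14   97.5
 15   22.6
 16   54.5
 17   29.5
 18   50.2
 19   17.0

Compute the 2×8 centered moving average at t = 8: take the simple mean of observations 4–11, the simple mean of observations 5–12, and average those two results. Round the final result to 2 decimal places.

Sum over 4–11: 114.4 + 61.5 + 107.8 + 33.2 + 13.2 + 105.5 + 23.6 + 35.8 = 495.0
Sum over 5–12: 61.5 + 107.8 + 33.2 + 13.2 + 105.5 + 23.6 + 35.8 + 82.9 = 463.5
CMA at t=8 = (495.0 + 463.5) / (2·8) = 958.5 / 16 = 59.91

59.91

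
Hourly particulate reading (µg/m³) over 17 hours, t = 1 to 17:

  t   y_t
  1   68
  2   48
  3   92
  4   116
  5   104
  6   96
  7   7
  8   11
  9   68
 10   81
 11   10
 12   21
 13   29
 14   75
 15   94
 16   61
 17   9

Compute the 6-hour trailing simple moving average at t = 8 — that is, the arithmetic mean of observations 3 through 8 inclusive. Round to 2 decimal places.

71.00

Sum of periods 3–8: 92 + 116 + 104 + 96 + 7 + 11 = 426
Divide by 6: 426 / 6 = 71.00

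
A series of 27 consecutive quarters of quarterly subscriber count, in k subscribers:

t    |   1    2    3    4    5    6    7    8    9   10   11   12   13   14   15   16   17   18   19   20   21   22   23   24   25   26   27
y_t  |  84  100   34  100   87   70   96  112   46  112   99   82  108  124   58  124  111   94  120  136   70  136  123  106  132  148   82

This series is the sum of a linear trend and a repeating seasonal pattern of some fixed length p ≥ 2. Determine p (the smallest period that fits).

6

First differences y_{t+1} − y_t: 16, -66, 66, -13, -17, 26, 16, -66, 66, -13, -17, 26, 16, -66, …
The difference pattern repeats every 6 terms and not for any smaller step, so p = 6.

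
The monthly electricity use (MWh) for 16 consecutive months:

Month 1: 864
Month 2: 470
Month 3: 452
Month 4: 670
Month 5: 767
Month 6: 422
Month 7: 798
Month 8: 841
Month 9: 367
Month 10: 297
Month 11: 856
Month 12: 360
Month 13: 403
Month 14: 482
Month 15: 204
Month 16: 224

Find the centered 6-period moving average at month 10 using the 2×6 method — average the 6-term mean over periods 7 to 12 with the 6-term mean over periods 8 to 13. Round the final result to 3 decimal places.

Sum over 7–12: 798 + 841 + 367 + 297 + 856 + 360 = 3519
Sum over 8–13: 841 + 367 + 297 + 856 + 360 + 403 = 3124
CMA at t=10 = (3519 + 3124) / (2·6) = 6643 / 12 = 553.583

553.583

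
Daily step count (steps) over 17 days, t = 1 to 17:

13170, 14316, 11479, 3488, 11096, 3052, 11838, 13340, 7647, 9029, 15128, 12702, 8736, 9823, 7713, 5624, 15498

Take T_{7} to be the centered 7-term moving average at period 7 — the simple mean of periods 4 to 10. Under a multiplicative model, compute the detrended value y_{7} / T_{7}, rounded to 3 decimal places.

Trend T_7 = (3488 + 11096 + 3052 + 11838 + 13340 + 7647 + 9029) / 7 = 59490/7 = 8498.57143
Ratio to trend: 11838 / 8498.57143 = 1.393

1.393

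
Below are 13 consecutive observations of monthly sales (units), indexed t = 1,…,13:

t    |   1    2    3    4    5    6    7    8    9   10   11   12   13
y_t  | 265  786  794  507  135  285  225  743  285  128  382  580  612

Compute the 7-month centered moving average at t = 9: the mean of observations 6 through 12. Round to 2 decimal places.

Sum of periods 6–12: 285 + 225 + 743 + 285 + 128 + 382 + 580 = 2628
Divide by 7: 2628 / 7 = 375.43

375.43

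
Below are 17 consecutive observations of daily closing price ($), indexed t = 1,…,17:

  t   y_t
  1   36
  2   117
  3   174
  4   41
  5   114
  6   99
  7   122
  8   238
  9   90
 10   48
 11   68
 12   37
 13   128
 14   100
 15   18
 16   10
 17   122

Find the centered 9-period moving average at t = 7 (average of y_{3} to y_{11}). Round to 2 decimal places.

Sum of periods 3–11: 174 + 41 + 114 + 99 + 122 + 238 + 90 + 48 + 68 = 994
Divide by 9: 994 / 9 = 110.44

110.44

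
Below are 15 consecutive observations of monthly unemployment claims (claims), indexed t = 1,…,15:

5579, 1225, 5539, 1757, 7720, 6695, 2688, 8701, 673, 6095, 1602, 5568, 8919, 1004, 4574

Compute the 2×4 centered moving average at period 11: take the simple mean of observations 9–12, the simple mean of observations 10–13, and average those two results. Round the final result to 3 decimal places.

4515.250

Sum over 9–12: 673 + 6095 + 1602 + 5568 = 13938
Sum over 10–13: 6095 + 1602 + 5568 + 8919 = 22184
CMA at t=11 = (13938 + 22184) / (2·4) = 36122 / 8 = 4515.250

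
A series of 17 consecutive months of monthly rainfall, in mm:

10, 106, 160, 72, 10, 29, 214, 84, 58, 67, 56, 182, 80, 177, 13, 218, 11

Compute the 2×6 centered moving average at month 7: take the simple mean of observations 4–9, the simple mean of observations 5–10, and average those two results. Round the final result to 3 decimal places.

Sum over 4–9: 72 + 10 + 29 + 214 + 84 + 58 = 467
Sum over 5–10: 10 + 29 + 214 + 84 + 58 + 67 = 462
CMA at t=7 = (467 + 462) / (2·6) = 929 / 12 = 77.417

77.417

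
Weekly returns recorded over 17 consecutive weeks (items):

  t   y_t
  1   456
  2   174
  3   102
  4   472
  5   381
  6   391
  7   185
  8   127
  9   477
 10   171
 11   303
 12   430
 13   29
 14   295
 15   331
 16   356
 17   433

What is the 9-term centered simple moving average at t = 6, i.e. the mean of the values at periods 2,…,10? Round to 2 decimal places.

275.56

Sum of periods 2–10: 174 + 102 + 472 + 381 + 391 + 185 + 127 + 477 + 171 = 2480
Divide by 9: 2480 / 9 = 275.56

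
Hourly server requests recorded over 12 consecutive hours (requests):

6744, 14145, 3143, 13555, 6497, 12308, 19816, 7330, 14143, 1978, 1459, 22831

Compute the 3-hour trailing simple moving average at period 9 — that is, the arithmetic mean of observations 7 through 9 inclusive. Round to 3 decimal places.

Sum of periods 7–9: 19816 + 7330 + 14143 = 41289
Divide by 3: 41289 / 3 = 13763.000

13763.000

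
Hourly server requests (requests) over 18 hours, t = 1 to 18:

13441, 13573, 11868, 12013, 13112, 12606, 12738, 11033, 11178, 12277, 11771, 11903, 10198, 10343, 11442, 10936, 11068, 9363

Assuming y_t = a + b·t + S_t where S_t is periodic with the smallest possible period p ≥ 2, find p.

First differences y_{t+1} − y_t: 132, -1705, 145, 1099, -506, 132, -1705, 145, 1099, -506, 132, -1705, …
The difference pattern repeats every 5 terms and not for any smaller step, so p = 5.

5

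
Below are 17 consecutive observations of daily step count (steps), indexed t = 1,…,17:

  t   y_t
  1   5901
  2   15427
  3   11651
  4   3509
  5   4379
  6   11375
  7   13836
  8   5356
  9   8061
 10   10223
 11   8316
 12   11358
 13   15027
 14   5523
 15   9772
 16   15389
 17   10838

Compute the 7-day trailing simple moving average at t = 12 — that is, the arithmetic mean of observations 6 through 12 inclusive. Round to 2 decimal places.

9789.29

Sum of periods 6–12: 11375 + 13836 + 5356 + 8061 + 10223 + 8316 + 11358 = 68525
Divide by 7: 68525 / 7 = 9789.29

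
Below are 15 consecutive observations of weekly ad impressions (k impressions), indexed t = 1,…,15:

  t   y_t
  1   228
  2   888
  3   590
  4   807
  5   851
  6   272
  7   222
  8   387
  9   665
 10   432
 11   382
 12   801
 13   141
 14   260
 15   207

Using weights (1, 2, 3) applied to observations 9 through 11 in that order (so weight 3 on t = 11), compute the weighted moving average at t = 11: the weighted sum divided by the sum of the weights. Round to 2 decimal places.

445.83

Weighted sum: 1·665 + 2·432 + 3·382 = 665 + 864 + 1146 = 2675
Weight total: 1 + 2 + 3 = 6
WMA = 2675 / 6 = 445.83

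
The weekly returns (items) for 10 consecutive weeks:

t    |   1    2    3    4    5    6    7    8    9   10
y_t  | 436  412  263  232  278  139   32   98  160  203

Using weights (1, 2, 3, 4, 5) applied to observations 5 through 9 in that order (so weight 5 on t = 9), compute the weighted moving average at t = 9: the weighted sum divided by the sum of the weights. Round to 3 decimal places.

Weighted sum: 1·278 + 2·139 + 3·32 + 4·98 + 5·160 = 278 + 278 + 96 + 392 + 800 = 1844
Weight total: 1 + 2 + 3 + 4 + 5 = 15
WMA = 1844 / 15 = 122.933

122.933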